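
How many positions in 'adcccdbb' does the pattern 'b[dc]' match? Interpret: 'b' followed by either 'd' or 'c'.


Pattern: b[dc] means 'b' followed by either 'd' or 'c'.
Scanning 'adcccdbb' position-by-position:
  Pos 0: window 'ad' -> no
  Pos 1: window 'dc' -> no
  Pos 2: window 'cc' -> no
  Pos 3: window 'cc' -> no
  Pos 4: window 'cd' -> no
  Pos 5: window 'db' -> no
  Pos 6: window 'bb' -> no
  Pos 7: window 'b' -> no
Total matches: 0

0


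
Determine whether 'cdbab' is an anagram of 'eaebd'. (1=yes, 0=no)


Sort characters of 'cdbab': 'abbcd'
Sort characters of 'eaebd': 'abdee'
Sorted forms differ -> they are NOT anagrams
Result: 0

0


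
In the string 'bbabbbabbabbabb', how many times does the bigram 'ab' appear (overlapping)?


Scanning 'bbabbbabbabbabb' for bigram 'ab':
  Position 0: 'bb' -> no
  Position 1: 'ba' -> no
  Position 2: 'ab' -> MATCH
  Position 3: 'bb' -> no
  Position 4: 'bb' -> no
  Position 5: 'ba' -> no
  Position 6: 'ab' -> MATCH
  Position 7: 'bb' -> no
  Position 8: 'ba' -> no
  Position 9: 'ab' -> MATCH
  Position 10: 'bb' -> no
  Position 11: 'ba' -> no
  Position 12: 'ab' -> MATCH
  Position 13: 'bb' -> no
Total matches: 4

4


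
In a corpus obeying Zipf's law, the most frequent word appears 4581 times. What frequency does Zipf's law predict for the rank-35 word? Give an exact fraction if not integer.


Zipf's law: freq(rank) = f1 / rank
f1 = 4581, rank = 35
freq = 4581 / 35
GCD(4581, 35) = 1
Simplified: 4581/35

4581/35


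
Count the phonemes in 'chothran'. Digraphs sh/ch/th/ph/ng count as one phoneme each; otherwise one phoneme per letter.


Parsing 'chothran' greedily, digraphs first:
  'ch' -> digraph (1 consonant phoneme) (phonemes so far: 1)
  'o' -> vowel phoneme (phonemes so far: 2)
  'th' -> digraph (1 consonant phoneme) (phonemes so far: 3)
  'r' -> consonant phoneme (phonemes so far: 4)
  'a' -> vowel phoneme (phonemes so far: 5)
  'n' -> consonant phoneme (phonemes so far: 6)
Total phonemes: 6

6


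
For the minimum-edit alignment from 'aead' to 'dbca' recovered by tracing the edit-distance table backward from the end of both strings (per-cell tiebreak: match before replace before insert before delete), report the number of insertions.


Edit distance = 4. Backtracking from cell (4, 4) with preference match > replace > insert > delete,
then listing the resulting alignment 'aead' -> 'dbca' left to right:
  Step 1: replace a->d
  Step 2: replace e->b
  Step 3: replace a->c
  Step 4: replace d->a
Total insertions: 0

0


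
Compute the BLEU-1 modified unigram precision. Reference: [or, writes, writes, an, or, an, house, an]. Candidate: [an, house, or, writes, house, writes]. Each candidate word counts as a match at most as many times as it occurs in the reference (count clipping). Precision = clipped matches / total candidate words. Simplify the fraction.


Reference word counts: {'an': 3, 'house': 1, 'or': 2, 'writes': 2}
Checking each candidate word (with clipping):
  'an' -> in reference (ref count 3, used 1/3) -> match (matches: 1)
  'house' -> in reference (ref count 1, used 1/1) -> match (matches: 2)
  'or' -> in reference (ref count 2, used 1/2) -> match (matches: 3)
  'writes' -> in reference (ref count 2, used 1/2) -> match (matches: 4)
  'house' -> ref count 1 already used up (1/1) -> clipped, no match (matches: 4)
  'writes' -> in reference (ref count 2, used 2/2) -> match (matches: 5)
Clipped matches: 5, Candidate length: 6
Precision = 5/6

5/6


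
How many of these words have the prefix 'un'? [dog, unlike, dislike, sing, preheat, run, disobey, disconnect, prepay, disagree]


Checking each word for prefix 'un':
  'dog' -> no (count: 0)
  'unlike' -> YES, starts with 'un' (count: 1)
  'dislike' -> no (count: 1)
  'sing' -> no (count: 1)
  'preheat' -> no (count: 1)
  'run' -> no (count: 1)
  'disobey' -> no (count: 1)
  'disconnect' -> no (count: 1)
  'prepay' -> no (count: 1)
  'disagree' -> no (count: 1)
Total with prefix 'un': 1

1


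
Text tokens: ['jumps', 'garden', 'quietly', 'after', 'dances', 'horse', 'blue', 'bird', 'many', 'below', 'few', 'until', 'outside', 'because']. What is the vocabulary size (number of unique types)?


Listing all tokens and tracking unique types:
  Token 1: 'jumps' -> NEW (unique so far: 1)
  Token 2: 'garden' -> NEW (unique so far: 2)
  Token 3: 'quietly' -> NEW (unique so far: 3)
  Token 4: 'after' -> NEW (unique so far: 4)
  Token 5: 'dances' -> NEW (unique so far: 5)
  Token 6: 'horse' -> NEW (unique so far: 6)
  Token 7: 'blue' -> NEW (unique so far: 7)
  Token 8: 'bird' -> NEW (unique so far: 8)
  Token 9: 'many' -> NEW (unique so far: 9)
  Token 10: 'below' -> NEW (unique so far: 10)
  Token 11: 'few' -> NEW (unique so far: 11)
  Token 12: 'until' -> NEW (unique so far: 12)
  Token 13: 'outside' -> NEW (unique so far: 13)
  Token 14: 'because' -> NEW (unique so far: 14)
Unique types: ('after', 'because', 'below', 'bird', 'blue', 'dances', 'few', 'garden', 'horse', 'jumps', 'many', 'outside', 'quietly', 'until')
Vocabulary size: 14

14


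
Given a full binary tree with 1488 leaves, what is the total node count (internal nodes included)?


Leaf nodes (terminals): 1488
Internal nodes = n - 1 = 1488 - 1 = 1487
Total = leaves + internal = 1488 + 1487 = 2975

2975


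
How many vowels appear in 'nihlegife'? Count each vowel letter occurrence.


Scanning each character of 'nihlegife':
  Position 1: 'n' -> consonant (running count: 0)
  Position 2: 'i' -> vowel (running count: 1)
  Position 3: 'h' -> consonant (running count: 1)
  Position 4: 'l' -> consonant (running count: 1)
  Position 5: 'e' -> vowel (running count: 2)
  Position 6: 'g' -> consonant (running count: 2)
  Position 7: 'i' -> vowel (running count: 3)
  Position 8: 'f' -> consonant (running count: 3)
  Position 9: 'e' -> vowel (running count: 4)
Total vowels: 4

4


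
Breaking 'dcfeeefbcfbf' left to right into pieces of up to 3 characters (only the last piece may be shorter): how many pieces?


'dcfeeefbcfbf' has 12 characters.
Chunking with max size 3:
  Chunk 1: 'dcf' (positions 0-2)
  Chunk 2: 'eee' (positions 3-5)
  Chunk 3: 'fbc' (positions 6-8)
  Chunk 4: 'fbf' (positions 9-11)
Total chunks: ceil(12 / 3) = 4

4


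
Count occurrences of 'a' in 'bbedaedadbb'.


Scanning 'bbedaedadbb' for 'a':
  Position 4: 'a' -> MATCH (count: 1)
  Position 7: 'a' -> MATCH (count: 2)
Total occurrences of 'a': 2

2


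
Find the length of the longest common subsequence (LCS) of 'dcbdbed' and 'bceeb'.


DP table for LCS of 'dcbdbed' and 'bceeb':
       b  c  e  e  b
    0  0  0  0  0  0
  d 0  0  0  0  0  0
  c 0  0  1  1  1  1
  b 0  1  1  1  1  2
  d 0  1  1  1  1  2
  b 0  1  1  1  1  2
  e 0  1  1  2  2  2
  d 0  1  1  2  2  2
LCS: 'cb'
LCS length = 2

2


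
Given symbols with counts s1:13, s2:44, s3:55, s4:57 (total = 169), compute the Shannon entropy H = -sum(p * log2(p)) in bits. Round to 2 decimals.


Computing entropy H = -sum(p_i * log2(p_i)):
  s1: p = 13/169 = 0.0769, -p*log2(p) = 0.2846
  s2: p = 44/169 = 0.2604, -p*log2(p) = 0.5055
  s3: p = 55/169 = 0.3254, -p*log2(p) = 0.5271
  s4: p = 57/169 = 0.3373, -p*log2(p) = 0.5288
H = sum of terms = 1.8460
Rounded to 2 decimals: 1.85

1.85


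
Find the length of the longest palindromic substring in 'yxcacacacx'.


Scanning 'yxcacacacx' for palindromic substrings.
Substring at positions 1-9: 'xcacacacx'.
Check: reverse('xcacacacx') = 'xcacacacx' -> palindrome confirmed.
Neighbouring characters ('y' / '-') break symmetry, so it cannot extend further.
No longer palindromic substring exists; longest length = 9

9


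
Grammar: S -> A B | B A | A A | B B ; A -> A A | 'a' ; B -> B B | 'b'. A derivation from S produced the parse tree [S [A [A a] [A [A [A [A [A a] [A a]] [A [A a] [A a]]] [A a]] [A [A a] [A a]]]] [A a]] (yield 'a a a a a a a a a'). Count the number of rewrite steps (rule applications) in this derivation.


Every bracketed nonterminal node [X ...] in the tree is produced by exactly one rule application.
Reading the tree off as a leftmost derivation:
  Step 1: S  =>  A A   (applied S -> A A)
  Step 2: A A  =>  A A A   (applied A -> A A)
  Step 3: A A A  =>  a A A   (applied A -> a)
  Step 4: a A A  =>  a A A A   (applied A -> A A)
  Step 5: a A A A  =>  a A A A A   (applied A -> A A)
  Step 6: a A A A A  =>  a A A A A A   (applied A -> A A)
  Step 7: a A A A A A  =>  a A A A A A A   (applied A -> A A)
  Step 8: a A A A A A A  =>  a a A A A A A   (applied A -> a)
  Step 9: a a A A A A A  =>  a a a A A A A   (applied A -> a)
  Step 10: a a a A A A A  =>  a a a A A A A A   (applied A -> A A)
  Step 11: a a a A A A A A  =>  a a a a A A A A   (applied A -> a)
  Step 12: a a a a A A A A  =>  a a a a a A A A   (applied A -> a)
  Step 13: a a a a a A A A  =>  a a a a a a A A   (applied A -> a)
  Step 14: a a a a a a A A  =>  a a a a a a A A A   (applied A -> A A)
  Step 15: a a a a a a A A A  =>  a a a a a a a A A   (applied A -> a)
  Step 16: a a a a a a a A A  =>  a a a a a a a a A   (applied A -> a)
  Step 17: a a a a a a a a A  =>  a a a a a a a a a   (applied A -> a)
Final yield: a a a a a a a a a
Total rewrite steps: 17

17


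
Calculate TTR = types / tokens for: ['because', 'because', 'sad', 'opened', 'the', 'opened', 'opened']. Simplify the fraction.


Tokens: 7
Unique types: ('because', 'opened', 'sad', 'the') = 4
TTR = 4/7
Already in lowest terms.

4/7


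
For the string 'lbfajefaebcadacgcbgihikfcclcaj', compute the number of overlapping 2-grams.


String 'lbfajefaebcadacgcbgihikfcclcaj' has length L = 30.
Number of overlapping n-grams = L - n + 1
Substituting: 30 - 2 + 1 = 29

29


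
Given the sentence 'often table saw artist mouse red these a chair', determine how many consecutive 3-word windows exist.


Word trigrams from [9] words:
  Trigram 1: (often table saw)
  Trigram 2: (table saw artist)
  Trigram 3: (saw artist mouse)
  Trigram 4: (artist mouse red)
  Trigram 5: (mouse red these)
  Trigram 6: (red these a)
  Trigram 7: (these a chair)
Total word trigrams: 9 - 2 = 7

7


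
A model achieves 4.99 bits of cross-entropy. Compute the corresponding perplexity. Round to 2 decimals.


Perplexity formula: PP = 2^H
H = 4.99
PP = 2^4.99
Decompose: 2^4.99 = 2^4 * 2^0.99
2^4 = 16, 2^0.99 ~ 1.9861850
PP ~ 16 * 1.9861850 = 31.7789600
Rounded to 2 decimals: 31.78

31.78


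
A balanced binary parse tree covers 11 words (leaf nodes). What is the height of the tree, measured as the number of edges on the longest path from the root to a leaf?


In a balanced binary tree with n leaves the deepest leaf is ceil(log2(n)) edges below the root.
log2(11) = 3.4594
ceil(3.4594) = 4
height (edges) = 4

4


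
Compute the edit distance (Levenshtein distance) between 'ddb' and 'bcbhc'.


Building DP table for s1='ddb' (len 3) and s2='bcbhc' (len 5):
       b  c  b  h  c
    0  1  2  3  4  5
  d 1  1  2  3  4  5
  d 2  2  2  3  4  5
  b 3  2  3  2  3  4
Edit distance = dp[3][5] = 4

4


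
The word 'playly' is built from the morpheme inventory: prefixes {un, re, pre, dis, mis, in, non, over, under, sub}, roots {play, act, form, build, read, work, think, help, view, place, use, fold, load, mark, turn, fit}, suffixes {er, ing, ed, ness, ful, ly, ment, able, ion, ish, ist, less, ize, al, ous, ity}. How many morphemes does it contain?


Segmenting 'playly' against the inventory:
  'play' -> root (morpheme 1)
  'ly' -> suffix (morpheme 2)
Total morphemes: 2

2


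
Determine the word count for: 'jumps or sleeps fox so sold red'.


Counting words by splitting on spaces:
  Word 1: 'jumps'
  Word 2: 'or'
  Word 3: 'sleeps'
  Word 4: 'fox'
  Word 5: 'so'
  Word 6: 'sold'
  Word 7: 'red'
Total words: 7

7


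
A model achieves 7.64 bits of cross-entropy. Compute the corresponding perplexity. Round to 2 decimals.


Perplexity formula: PP = 2^H
H = 7.64
PP = 2^7.64
Decompose: 2^7.64 = 2^7 * 2^0.64
2^7 = 128, 2^0.64 ~ 1.5583292
PP ~ 128 * 1.5583292 = 199.4661376
Rounded to 2 decimals: 199.47

199.47


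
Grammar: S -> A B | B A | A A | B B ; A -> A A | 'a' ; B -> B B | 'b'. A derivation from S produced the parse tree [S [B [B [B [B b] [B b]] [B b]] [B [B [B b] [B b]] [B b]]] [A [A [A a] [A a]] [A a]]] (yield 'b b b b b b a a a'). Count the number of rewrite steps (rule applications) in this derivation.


Every bracketed nonterminal node [X ...] in the tree is produced by exactly one rule application.
Reading the tree off as a leftmost derivation:
  Step 1: S  =>  B A   (applied S -> B A)
  Step 2: B A  =>  B B A   (applied B -> B B)
  Step 3: B B A  =>  B B B A   (applied B -> B B)
  Step 4: B B B A  =>  B B B B A   (applied B -> B B)
  Step 5: B B B B A  =>  b B B B A   (applied B -> b)
  Step 6: b B B B A  =>  b b B B A   (applied B -> b)
  Step 7: b b B B A  =>  b b b B A   (applied B -> b)
  Step 8: b b b B A  =>  b b b B B A   (applied B -> B B)
  Step 9: b b b B B A  =>  b b b B B B A   (applied B -> B B)
  Step 10: b b b B B B A  =>  b b b b B B A   (applied B -> b)
  Step 11: b b b b B B A  =>  b b b b b B A   (applied B -> b)
  Step 12: b b b b b B A  =>  b b b b b b A   (applied B -> b)
  Step 13: b b b b b b A  =>  b b b b b b A A   (applied A -> A A)
  Step 14: b b b b b b A A  =>  b b b b b b A A A   (applied A -> A A)
  Step 15: b b b b b b A A A  =>  b b b b b b a A A   (applied A -> a)
  Step 16: b b b b b b a A A  =>  b b b b b b a a A   (applied A -> a)
  Step 17: b b b b b b a a A  =>  b b b b b b a a a   (applied A -> a)
Final yield: b b b b b b a a a
Total rewrite steps: 17

17


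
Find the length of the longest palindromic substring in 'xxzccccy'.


Scanning 'xxzccccy' for palindromic substrings.
Substring at positions 3-6: 'cccc'.
Check: reverse('cccc') = 'cccc' -> palindrome confirmed.
Neighbouring characters ('z' / 'y') break symmetry, so it cannot extend further.
No longer palindromic substring exists; longest length = 4

4


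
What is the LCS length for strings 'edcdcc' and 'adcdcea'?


DP table for LCS of 'edcdcc' and 'adcdcea':
       a  d  c  d  c  e  a
    0  0  0  0  0  0  0  0
  e 0  0  0  0  0  0  1  1
  d 0  0  1  1  1  1  1  1
  c 0  0  1  2  2  2  2  2
  d 0  0  1  2  3  3  3  3
  c 0  0  1  2  3  4  4  4
  c 0  0  1  2  3  4  4  4
LCS: 'dcdc'
LCS length = 4

4


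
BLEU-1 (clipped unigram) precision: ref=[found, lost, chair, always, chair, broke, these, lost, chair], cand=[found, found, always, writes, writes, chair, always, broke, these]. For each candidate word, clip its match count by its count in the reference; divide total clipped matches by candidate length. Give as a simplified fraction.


Reference word counts: {'always': 1, 'broke': 1, 'chair': 3, 'found': 1, 'lost': 2, 'these': 1}
Checking each candidate word (with clipping):
  'found' -> in reference (ref count 1, used 1/1) -> match (matches: 1)
  'found' -> ref count 1 already used up (1/1) -> clipped, no match (matches: 1)
  'always' -> in reference (ref count 1, used 1/1) -> match (matches: 2)
  'writes' -> not in reference -> no match (matches: 2)
  'writes' -> not in reference -> no match (matches: 2)
  'chair' -> in reference (ref count 3, used 1/3) -> match (matches: 3)
  'always' -> ref count 1 already used up (1/1) -> clipped, no match (matches: 3)
  'broke' -> in reference (ref count 1, used 1/1) -> match (matches: 4)
  'these' -> in reference (ref count 1, used 1/1) -> match (matches: 5)
Clipped matches: 5, Candidate length: 9
Precision = 5/9

5/9


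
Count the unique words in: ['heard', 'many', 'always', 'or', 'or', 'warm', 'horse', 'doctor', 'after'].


Listing all tokens and tracking unique types:
  Token 1: 'heard' -> NEW (unique so far: 1)
  Token 2: 'many' -> NEW (unique so far: 2)
  Token 3: 'always' -> NEW (unique so far: 3)
  Token 4: 'or' -> NEW (unique so far: 4)
  Token 5: 'or' -> duplicate (unique so far: 4)
  Token 6: 'warm' -> NEW (unique so far: 5)
  Token 7: 'horse' -> NEW (unique so far: 6)
  Token 8: 'doctor' -> NEW (unique so far: 7)
  Token 9: 'after' -> NEW (unique so far: 8)
Unique types: ('after', 'always', 'doctor', 'heard', 'horse', 'many', 'or', 'warm')
Vocabulary size: 8

8


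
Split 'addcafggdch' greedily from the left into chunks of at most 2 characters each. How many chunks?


'addcafggdch' has 11 characters.
Chunking with max size 2:
  Chunk 1: 'ad' (positions 0-1)
  Chunk 2: 'dc' (positions 2-3)
  Chunk 3: 'af' (positions 4-5)
  Chunk 4: 'gg' (positions 6-7)
  Chunk 5: 'dc' (positions 8-9)
  Chunk 6: 'h' (positions 10-10)
Total chunks: ceil(11 / 2) = 6

6


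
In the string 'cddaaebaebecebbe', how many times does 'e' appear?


Scanning 'cddaaebaebecebbe' for 'e':
  Position 5: 'e' -> MATCH (count: 1)
  Position 8: 'e' -> MATCH (count: 2)
  Position 10: 'e' -> MATCH (count: 3)
  Position 12: 'e' -> MATCH (count: 4)
  Position 15: 'e' -> MATCH (count: 5)
Total occurrences of 'e': 5

5


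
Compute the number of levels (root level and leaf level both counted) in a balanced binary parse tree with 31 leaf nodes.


In a balanced binary tree with n leaves the deepest leaf is ceil(log2(n)) edges below the root,
so counting node levels inclusive of root and leaves gives ceil(log2(n)) + 1 levels.
log2(31) = 4.9542
ceil(4.9542) = 5
levels = 5 + 1 = 6

6


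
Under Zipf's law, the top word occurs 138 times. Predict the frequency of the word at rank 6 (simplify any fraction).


Zipf's law: freq(rank) = f1 / rank
f1 = 138, rank = 6
freq = 138 / 6
= 23

23


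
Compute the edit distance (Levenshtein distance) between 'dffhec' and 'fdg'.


Building DP table for s1='dffhec' (len 6) and s2='fdg' (len 3):
       f  d  g
    0  1  2  3
  d 1  1  1  2
  f 2  1  2  2
  f 3  2  2  3
  h 4  3  3  3
  e 5  4  4  4
  c 6  5  5  5
Edit distance = dp[6][3] = 5

5


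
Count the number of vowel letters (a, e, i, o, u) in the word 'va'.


Scanning each character of 'va':
  Position 1: 'v' -> consonant (running count: 0)
  Position 2: 'a' -> vowel (running count: 1)
Total vowels: 1

1


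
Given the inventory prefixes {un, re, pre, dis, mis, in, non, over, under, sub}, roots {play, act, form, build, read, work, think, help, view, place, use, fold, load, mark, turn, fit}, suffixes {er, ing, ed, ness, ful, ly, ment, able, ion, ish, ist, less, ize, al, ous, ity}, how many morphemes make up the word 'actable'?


Segmenting 'actable' against the inventory:
  'act' -> root (morpheme 1)
  'able' -> suffix (morpheme 2)
Total morphemes: 2

2


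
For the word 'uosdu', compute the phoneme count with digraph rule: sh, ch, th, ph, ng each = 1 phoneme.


Parsing 'uosdu' greedily, digraphs first:
  'u' -> vowel phoneme (phonemes so far: 1)
  'o' -> vowel phoneme (phonemes so far: 2)
  's' -> consonant phoneme (phonemes so far: 3)
  'd' -> consonant phoneme (phonemes so far: 4)
  'u' -> vowel phoneme (phonemes so far: 5)
Total phonemes: 5

5


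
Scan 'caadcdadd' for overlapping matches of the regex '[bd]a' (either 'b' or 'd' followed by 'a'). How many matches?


Pattern: [bd]a means either 'b' or 'd' followed by 'a'.
Scanning 'caadcdadd' position-by-position:
  Pos 0: window 'ca' -> no
  Pos 1: window 'aa' -> no
  Pos 2: window 'ad' -> no
  Pos 3: window 'dc' -> no
  Pos 4: window 'cd' -> no
  Pos 5: window 'da' -> MATCH
  Pos 6: window 'ad' -> no
  Pos 7: window 'dd' -> no
  Pos 8: window 'd' -> no
Total matches: 1

1


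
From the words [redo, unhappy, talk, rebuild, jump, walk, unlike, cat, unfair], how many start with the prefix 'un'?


Checking each word for prefix 'un':
  'redo' -> no (count: 0)
  'unhappy' -> YES, starts with 'un' (count: 1)
  'talk' -> no (count: 1)
  'rebuild' -> no (count: 1)
  'jump' -> no (count: 1)
  'walk' -> no (count: 1)
  'unlike' -> YES, starts with 'un' (count: 2)
  'cat' -> no (count: 2)
  'unfair' -> YES, starts with 'un' (count: 3)
Total with prefix 'un': 3

3


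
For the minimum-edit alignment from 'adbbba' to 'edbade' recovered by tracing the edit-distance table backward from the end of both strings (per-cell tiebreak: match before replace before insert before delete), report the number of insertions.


Edit distance = 4. Backtracking from cell (6, 6) with preference match > replace > insert > delete,
then listing the resulting alignment 'adbbba' -> 'edbade' left to right:
  Step 1: replace a->e
  Step 2: keep 'd'
  Step 3: keep 'b'
  Step 4: replace b->a
  Step 5: replace b->d
  Step 6: replace a->e
Total insertions: 0

0


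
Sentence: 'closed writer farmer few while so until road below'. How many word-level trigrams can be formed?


Word trigrams from [9] words:
  Trigram 1: (closed writer farmer)
  Trigram 2: (writer farmer few)
  Trigram 3: (farmer few while)
  Trigram 4: (few while so)
  Trigram 5: (while so until)
  Trigram 6: (so until road)
  Trigram 7: (until road below)
Total word trigrams: 9 - 2 = 7

7


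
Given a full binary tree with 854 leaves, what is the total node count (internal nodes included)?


Leaf nodes (terminals): 854
Internal nodes = n - 1 = 854 - 1 = 853
Total = leaves + internal = 854 + 853 = 1707

1707


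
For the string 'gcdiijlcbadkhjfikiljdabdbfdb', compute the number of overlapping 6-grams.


String 'gcdiijlcbadkhjfikiljdabdbfdb' has length L = 28.
Number of overlapping n-grams = L - n + 1
Substituting: 28 - 6 + 1 = 23

23


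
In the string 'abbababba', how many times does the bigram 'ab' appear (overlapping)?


Scanning 'abbababba' for bigram 'ab':
  Position 0: 'ab' -> MATCH
  Position 1: 'bb' -> no
  Position 2: 'ba' -> no
  Position 3: 'ab' -> MATCH
  Position 4: 'ba' -> no
  Position 5: 'ab' -> MATCH
  Position 6: 'bb' -> no
  Position 7: 'ba' -> no
Total matches: 3

3


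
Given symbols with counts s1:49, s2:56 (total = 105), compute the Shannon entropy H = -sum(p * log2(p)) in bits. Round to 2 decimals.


Computing entropy H = -sum(p_i * log2(p_i)):
  s1: p = 49/105 = 0.4667, -p*log2(p) = 0.5131
  s2: p = 56/105 = 0.5333, -p*log2(p) = 0.4837
H = sum of terms = 0.9968
Rounded to 2 decimals: 1.00

1.00


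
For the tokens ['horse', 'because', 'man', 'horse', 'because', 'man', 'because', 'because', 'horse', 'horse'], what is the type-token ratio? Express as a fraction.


Tokens: 10
Unique types: ('because', 'horse', 'man') = 3
TTR = 3/10
Already in lowest terms.

3/10


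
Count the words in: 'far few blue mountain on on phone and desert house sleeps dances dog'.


Counting words by splitting on spaces:
  Word 1: 'far'
  Word 2: 'few'
  Word 3: 'blue'
  Word 4: 'mountain'
  Word 5: 'on'
  Word 6: 'on'
  Word 7: 'phone'
  Word 8: 'and'
  Word 9: 'desert'
  Word 10: 'house'
  Word 11: 'sleeps'
  Word 12: 'dances'
  Word 13: 'dog'
Total words: 13

13


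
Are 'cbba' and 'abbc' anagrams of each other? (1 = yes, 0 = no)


Sort characters of 'cbba': 'abbc'
Sort characters of 'abbc': 'abbc'
Sorted forms match -> they ARE anagrams
Result: 1

1


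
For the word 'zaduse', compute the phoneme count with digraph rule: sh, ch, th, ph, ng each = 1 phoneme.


Parsing 'zaduse' greedily, digraphs first:
  'z' -> consonant phoneme (phonemes so far: 1)
  'a' -> vowel phoneme (phonemes so far: 2)
  'd' -> consonant phoneme (phonemes so far: 3)
  'u' -> vowel phoneme (phonemes so far: 4)
  's' -> consonant phoneme (phonemes so far: 5)
  'e' -> vowel phoneme (phonemes so far: 6)
Total phonemes: 6

6


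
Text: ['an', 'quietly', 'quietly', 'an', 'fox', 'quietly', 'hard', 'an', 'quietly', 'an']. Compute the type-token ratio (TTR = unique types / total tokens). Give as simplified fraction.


Tokens: 10
Unique types: ('an', 'fox', 'hard', 'quietly') = 4
TTR = 4/10
Simplify: divide both by 2 -> 2/5
TTR = 2/5

2/5


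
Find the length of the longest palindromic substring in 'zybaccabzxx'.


Scanning 'zybaccabzxx' for palindromic substrings.
Substring at positions 2-7: 'baccab'.
Check: reverse('baccab') = 'baccab' -> palindrome confirmed.
Neighbouring characters ('y' / 'z') break symmetry, so it cannot extend further.
No longer palindromic substring exists; longest length = 6

6


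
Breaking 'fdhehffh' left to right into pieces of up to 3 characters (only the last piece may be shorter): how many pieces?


'fdhehffh' has 8 characters.
Chunking with max size 3:
  Chunk 1: 'fdh' (positions 0-2)
  Chunk 2: 'ehf' (positions 3-5)
  Chunk 3: 'fh' (positions 6-7)
Total chunks: ceil(8 / 3) = 3

3


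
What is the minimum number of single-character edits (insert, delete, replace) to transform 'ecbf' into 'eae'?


Building DP table for s1='ecbf' (len 4) and s2='eae' (len 3):
       e  a  e
    0  1  2  3
  e 1  0  1  2
  c 2  1  1  2
  b 3  2  2  2
  f 4  3  3  3
Edit distance = dp[4][3] = 3

3


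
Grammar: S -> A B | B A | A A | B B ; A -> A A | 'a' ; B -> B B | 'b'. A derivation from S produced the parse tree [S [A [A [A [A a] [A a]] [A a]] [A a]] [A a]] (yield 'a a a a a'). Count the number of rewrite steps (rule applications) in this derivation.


Every bracketed nonterminal node [X ...] in the tree is produced by exactly one rule application.
Reading the tree off as a leftmost derivation:
  Step 1: S  =>  A A   (applied S -> A A)
  Step 2: A A  =>  A A A   (applied A -> A A)
  Step 3: A A A  =>  A A A A   (applied A -> A A)
  Step 4: A A A A  =>  A A A A A   (applied A -> A A)
  Step 5: A A A A A  =>  a A A A A   (applied A -> a)
  Step 6: a A A A A  =>  a a A A A   (applied A -> a)
  Step 7: a a A A A  =>  a a a A A   (applied A -> a)
  Step 8: a a a A A  =>  a a a a A   (applied A -> a)
  Step 9: a a a a A  =>  a a a a a   (applied A -> a)
Final yield: a a a a a
Total rewrite steps: 9

9


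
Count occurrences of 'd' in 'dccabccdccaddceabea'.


Scanning 'dccabccdccaddceabea' for 'd':
  Position 0: 'd' -> MATCH (count: 1)
  Position 7: 'd' -> MATCH (count: 2)
  Position 11: 'd' -> MATCH (count: 3)
  Position 12: 'd' -> MATCH (count: 4)
Total occurrences of 'd': 4

4


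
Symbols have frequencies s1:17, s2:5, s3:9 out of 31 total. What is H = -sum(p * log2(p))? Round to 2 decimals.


Computing entropy H = -sum(p_i * log2(p_i)):
  s1: p = 17/31 = 0.5484, -p*log2(p) = 0.4753
  s2: p = 5/31 = 0.1613, -p*log2(p) = 0.4246
  s3: p = 9/31 = 0.2903, -p*log2(p) = 0.5180
H = sum of terms = 1.4179
Rounded to 2 decimals: 1.42

1.42


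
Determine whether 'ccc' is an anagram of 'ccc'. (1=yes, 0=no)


Sort characters of 'ccc': 'ccc'
Sort characters of 'ccc': 'ccc'
Sorted forms match -> they ARE anagrams
Result: 1

1


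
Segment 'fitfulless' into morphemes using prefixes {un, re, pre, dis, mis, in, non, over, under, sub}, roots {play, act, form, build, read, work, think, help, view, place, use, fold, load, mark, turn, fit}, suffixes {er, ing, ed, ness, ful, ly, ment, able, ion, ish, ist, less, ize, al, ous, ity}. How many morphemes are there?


Segmenting 'fitfulless' against the inventory:
  'fit' -> root (morpheme 1)
  'ful' -> suffix (morpheme 2)
  'less' -> suffix (morpheme 3)
Total morphemes: 3

3


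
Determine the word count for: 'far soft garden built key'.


Counting words by splitting on spaces:
  Word 1: 'far'
  Word 2: 'soft'
  Word 3: 'garden'
  Word 4: 'built'
  Word 5: 'key'
Total words: 5

5


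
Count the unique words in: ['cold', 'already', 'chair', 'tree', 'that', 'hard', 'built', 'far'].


Listing all tokens and tracking unique types:
  Token 1: 'cold' -> NEW (unique so far: 1)
  Token 2: 'already' -> NEW (unique so far: 2)
  Token 3: 'chair' -> NEW (unique so far: 3)
  Token 4: 'tree' -> NEW (unique so far: 4)
  Token 5: 'that' -> NEW (unique so far: 5)
  Token 6: 'hard' -> NEW (unique so far: 6)
  Token 7: 'built' -> NEW (unique so far: 7)
  Token 8: 'far' -> NEW (unique so far: 8)
Unique types: ('already', 'built', 'chair', 'cold', 'far', 'hard', 'that', 'tree')
Vocabulary size: 8

8


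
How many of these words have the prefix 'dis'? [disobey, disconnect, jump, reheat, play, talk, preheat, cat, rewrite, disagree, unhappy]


Checking each word for prefix 'dis':
  'disobey' -> YES, starts with 'dis' (count: 1)
  'disconnect' -> YES, starts with 'dis' (count: 2)
  'jump' -> no (count: 2)
  'reheat' -> no (count: 2)
  'play' -> no (count: 2)
  'talk' -> no (count: 2)
  'preheat' -> no (count: 2)
  'cat' -> no (count: 2)
  'rewrite' -> no (count: 2)
  'disagree' -> YES, starts with 'dis' (count: 3)
  'unhappy' -> no (count: 3)
Total with prefix 'dis': 3

3


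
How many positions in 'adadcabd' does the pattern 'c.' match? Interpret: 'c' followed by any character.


Pattern: c. means 'c' followed by any character.
Scanning 'adadcabd' position-by-position:
  Pos 0: window 'ad' -> no
  Pos 1: window 'da' -> no
  Pos 2: window 'ad' -> no
  Pos 3: window 'dc' -> no
  Pos 4: window 'ca' -> MATCH
  Pos 5: window 'ab' -> no
  Pos 6: window 'bd' -> no
  Pos 7: window 'd' -> no
Total matches: 1

1


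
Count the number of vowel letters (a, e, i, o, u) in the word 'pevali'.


Scanning each character of 'pevali':
  Position 1: 'p' -> consonant (running count: 0)
  Position 2: 'e' -> vowel (running count: 1)
  Position 3: 'v' -> consonant (running count: 1)
  Position 4: 'a' -> vowel (running count: 2)
  Position 5: 'l' -> consonant (running count: 2)
  Position 6: 'i' -> vowel (running count: 3)
Total vowels: 3

3


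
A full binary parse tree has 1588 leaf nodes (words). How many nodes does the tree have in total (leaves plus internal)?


Leaf nodes (terminals): 1588
Internal nodes = n - 1 = 1588 - 1 = 1587
Total = leaves + internal = 1588 + 1587 = 3175

3175


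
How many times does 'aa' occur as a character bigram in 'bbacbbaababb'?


Scanning 'bbacbbaababb' for bigram 'aa':
  Position 0: 'bb' -> no
  Position 1: 'ba' -> no
  Position 2: 'ac' -> no
  Position 3: 'cb' -> no
  Position 4: 'bb' -> no
  Position 5: 'ba' -> no
  Position 6: 'aa' -> MATCH
  Position 7: 'ab' -> no
  Position 8: 'ba' -> no
  Position 9: 'ab' -> no
  Position 10: 'bb' -> no
Total matches: 1

1


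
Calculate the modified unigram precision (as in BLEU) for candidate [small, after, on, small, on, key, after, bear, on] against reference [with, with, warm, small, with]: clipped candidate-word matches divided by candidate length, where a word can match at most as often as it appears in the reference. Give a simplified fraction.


Reference word counts: {'small': 1, 'warm': 1, 'with': 3}
Checking each candidate word (with clipping):
  'small' -> in reference (ref count 1, used 1/1) -> match (matches: 1)
  'after' -> not in reference -> no match (matches: 1)
  'on' -> not in reference -> no match (matches: 1)
  'small' -> ref count 1 already used up (1/1) -> clipped, no match (matches: 1)
  'on' -> not in reference -> no match (matches: 1)
  'key' -> not in reference -> no match (matches: 1)
  'after' -> not in reference -> no match (matches: 1)
  'bear' -> not in reference -> no match (matches: 1)
  'on' -> not in reference -> no match (matches: 1)
Clipped matches: 1, Candidate length: 9
Precision = 1/9

1/9


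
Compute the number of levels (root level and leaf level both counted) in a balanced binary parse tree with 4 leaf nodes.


In a balanced binary tree with n leaves the deepest leaf is ceil(log2(n)) edges below the root,
so counting node levels inclusive of root and leaves gives ceil(log2(n)) + 1 levels.
log2(4) = 2.0000
ceil(2.0000) = 2
levels = 2 + 1 = 3

3


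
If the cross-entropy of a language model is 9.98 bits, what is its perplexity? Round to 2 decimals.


Perplexity formula: PP = 2^H
H = 9.98
PP = 2^9.98
Decompose: 2^9.98 = 2^9 * 2^0.98
2^9 = 512, 2^0.98 ~ 1.9724654
PP ~ 512 * 1.9724654 = 1009.9022848
Rounded to 2 decimals: 1009.90

1009.90


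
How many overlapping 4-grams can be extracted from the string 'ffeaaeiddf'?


String 'ffeaaeiddf' has length L = 10.
Number of overlapping n-grams = L - n + 1
Substituting: 10 - 4 + 1 = 7

7


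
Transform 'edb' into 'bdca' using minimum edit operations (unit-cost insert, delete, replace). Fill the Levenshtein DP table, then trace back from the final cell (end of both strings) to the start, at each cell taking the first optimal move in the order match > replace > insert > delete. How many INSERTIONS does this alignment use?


Edit distance = 3. Backtracking from cell (3, 4) with preference match > replace > insert > delete,
then listing the resulting alignment 'edb' -> 'bdca' left to right:
  Step 1: replace e->b
  Step 2: keep 'd'
  Step 3: insert 'c' [insertion #1]
  Step 4: replace b->a
Total insertions: 1

1


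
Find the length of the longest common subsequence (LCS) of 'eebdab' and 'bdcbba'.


DP table for LCS of 'eebdab' and 'bdcbba':
       b  d  c  b  b  a
    0  0  0  0  0  0  0
  e 0  0  0  0  0  0  0
  e 0  0  0  0  0  0  0
  b 0  1  1  1  1  1  1
  d 0  1  2  2  2  2  2
  a 0  1  2  2  2  2  3
  b 0  1  2  2  3  3  3
LCS: 'bda'
LCS length = 3

3


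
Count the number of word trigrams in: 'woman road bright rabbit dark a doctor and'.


Word trigrams from [8] words:
  Trigram 1: (woman road bright)
  Trigram 2: (road bright rabbit)
  Trigram 3: (bright rabbit dark)
  Trigram 4: (rabbit dark a)
  Trigram 5: (dark a doctor)
  Trigram 6: (a doctor and)
Total word trigrams: 8 - 2 = 6

6


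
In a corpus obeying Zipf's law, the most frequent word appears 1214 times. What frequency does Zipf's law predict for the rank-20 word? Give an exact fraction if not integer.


Zipf's law: freq(rank) = f1 / rank
f1 = 1214, rank = 20
freq = 1214 / 20
GCD(1214, 20) = 2
Simplified: 607/10

607/10


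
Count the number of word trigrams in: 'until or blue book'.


Word trigrams from [4] words:
  Trigram 1: (until or blue)
  Trigram 2: (or blue book)
Total word trigrams: 4 - 2 = 2

2


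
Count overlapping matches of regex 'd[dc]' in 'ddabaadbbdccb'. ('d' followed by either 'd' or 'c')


Pattern: d[dc] means 'd' followed by either 'd' or 'c'.
Scanning 'ddabaadbbdccb' position-by-position:
  Pos 0: window 'dd' -> MATCH
  Pos 1: window 'da' -> no
  Pos 2: window 'ab' -> no
  Pos 3: window 'ba' -> no
  Pos 4: window 'aa' -> no
  Pos 5: window 'ad' -> no
  Pos 6: window 'db' -> no
  Pos 7: window 'bb' -> no
  Pos 8: window 'bd' -> no
  Pos 9: window 'dc' -> MATCH
  Pos 10: window 'cc' -> no
  Pos 11: window 'cb' -> no
  Pos 12: window 'b' -> no
Total matches: 2

2


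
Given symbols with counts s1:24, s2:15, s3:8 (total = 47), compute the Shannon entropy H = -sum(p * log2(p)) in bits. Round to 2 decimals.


Computing entropy H = -sum(p_i * log2(p_i)):
  s1: p = 24/47 = 0.5106, -p*log2(p) = 0.4951
  s2: p = 15/47 = 0.3191, -p*log2(p) = 0.5259
  s3: p = 8/47 = 0.1702, -p*log2(p) = 0.4348
H = sum of terms = 1.4558
Rounded to 2 decimals: 1.46

1.46


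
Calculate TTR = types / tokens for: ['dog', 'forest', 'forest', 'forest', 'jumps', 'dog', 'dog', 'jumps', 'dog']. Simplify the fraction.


Tokens: 9
Unique types: ('dog', 'forest', 'jumps') = 3
TTR = 3/9
Simplify: divide both by 3 -> 1/3
TTR = 1/3

1/3


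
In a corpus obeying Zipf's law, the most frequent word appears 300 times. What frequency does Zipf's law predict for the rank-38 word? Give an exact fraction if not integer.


Zipf's law: freq(rank) = f1 / rank
f1 = 300, rank = 38
freq = 300 / 38
GCD(300, 38) = 2
Simplified: 150/19

150/19


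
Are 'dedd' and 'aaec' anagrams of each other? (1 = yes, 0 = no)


Sort characters of 'dedd': 'ddde'
Sort characters of 'aaec': 'aace'
Sorted forms differ -> they are NOT anagrams
Result: 0

0


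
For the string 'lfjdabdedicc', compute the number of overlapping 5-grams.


String 'lfjdabdedicc' has length L = 12.
Number of overlapping n-grams = L - n + 1
Substituting: 12 - 5 + 1 = 8

8


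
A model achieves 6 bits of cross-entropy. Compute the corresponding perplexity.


Perplexity formula: PP = 2^H
H = 6
PP = 2^6
Steps: 2^1 = 2, 2^2 = 4, 2^3 = 8, 2^4 = 16, 2^5 = 32, 2^6 = 64
PP = 64

64


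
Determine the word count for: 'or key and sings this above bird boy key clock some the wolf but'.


Counting words by splitting on spaces:
  Word 1: 'or'
  Word 2: 'key'
  Word 3: 'and'
  Word 4: 'sings'
  Word 5: 'this'
  Word 6: 'above'
  Word 7: 'bird'
  Word 8: 'boy'
  Word 9: 'key'
  Word 10: 'clock'
  Word 11: 'some'
  Word 12: 'the'
  Word 13: 'wolf'
  Word 14: 'but'
Total words: 14

14


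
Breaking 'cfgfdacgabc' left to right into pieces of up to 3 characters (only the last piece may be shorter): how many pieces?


'cfgfdacgabc' has 11 characters.
Chunking with max size 3:
  Chunk 1: 'cfg' (positions 0-2)
  Chunk 2: 'fda' (positions 3-5)
  Chunk 3: 'cga' (positions 6-8)
  Chunk 4: 'bc' (positions 9-10)
Total chunks: ceil(11 / 3) = 4

4


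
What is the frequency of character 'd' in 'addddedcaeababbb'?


Scanning 'addddedcaeababbb' for 'd':
  Position 1: 'd' -> MATCH (count: 1)
  Position 2: 'd' -> MATCH (count: 2)
  Position 3: 'd' -> MATCH (count: 3)
  Position 4: 'd' -> MATCH (count: 4)
  Position 6: 'd' -> MATCH (count: 5)
Total occurrences of 'd': 5

5


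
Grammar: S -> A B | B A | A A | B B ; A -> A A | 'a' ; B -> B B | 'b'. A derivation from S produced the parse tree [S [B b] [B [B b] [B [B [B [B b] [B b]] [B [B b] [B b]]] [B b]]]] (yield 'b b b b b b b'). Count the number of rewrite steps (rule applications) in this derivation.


Every bracketed nonterminal node [X ...] in the tree is produced by exactly one rule application.
Reading the tree off as a leftmost derivation:
  Step 1: S  =>  B B   (applied S -> B B)
  Step 2: B B  =>  b B   (applied B -> b)
  Step 3: b B  =>  b B B   (applied B -> B B)
  Step 4: b B B  =>  b b B   (applied B -> b)
  Step 5: b b B  =>  b b B B   (applied B -> B B)
  Step 6: b b B B  =>  b b B B B   (applied B -> B B)
  Step 7: b b B B B  =>  b b B B B B   (applied B -> B B)
  Step 8: b b B B B B  =>  b b b B B B   (applied B -> b)
  Step 9: b b b B B B  =>  b b b b B B   (applied B -> b)
  Step 10: b b b b B B  =>  b b b b B B B   (applied B -> B B)
  Step 11: b b b b B B B  =>  b b b b b B B   (applied B -> b)
  Step 12: b b b b b B B  =>  b b b b b b B   (applied B -> b)
  Step 13: b b b b b b B  =>  b b b b b b b   (applied B -> b)
Final yield: b b b b b b b
Total rewrite steps: 13

13


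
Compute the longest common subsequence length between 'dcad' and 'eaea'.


DP table for LCS of 'dcad' and 'eaea':
       e  a  e  a
    0  0  0  0  0
  d 0  0  0  0  0
  c 0  0  0  0  0
  a 0  0  1  1  1
  d 0  0  1  1  1
LCS: 'a'
LCS length = 1

1


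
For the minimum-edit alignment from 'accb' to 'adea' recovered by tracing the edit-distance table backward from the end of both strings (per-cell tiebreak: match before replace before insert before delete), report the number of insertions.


Edit distance = 3. Backtracking from cell (4, 4) with preference match > replace > insert > delete,
then listing the resulting alignment 'accb' -> 'adea' left to right:
  Step 1: keep 'a'
  Step 2: replace c->d
  Step 3: replace c->e
  Step 4: replace b->a
Total insertions: 0

0


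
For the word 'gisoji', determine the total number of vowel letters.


Scanning each character of 'gisoji':
  Position 1: 'g' -> consonant (running count: 0)
  Position 2: 'i' -> vowel (running count: 1)
  Position 3: 's' -> consonant (running count: 1)
  Position 4: 'o' -> vowel (running count: 2)
  Position 5: 'j' -> consonant (running count: 2)
  Position 6: 'i' -> vowel (running count: 3)
Total vowels: 3

3


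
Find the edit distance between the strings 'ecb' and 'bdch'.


Building DP table for s1='ecb' (len 3) and s2='bdch' (len 4):
       b  d  c  h
    0  1  2  3  4
  e 1  1  2  3  4
  c 2  2  2  2  3
  b 3  2  3  3  3
Edit distance = dp[3][4] = 3

3


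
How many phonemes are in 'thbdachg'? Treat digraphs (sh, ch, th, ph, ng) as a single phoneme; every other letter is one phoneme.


Parsing 'thbdachg' greedily, digraphs first:
  'th' -> digraph (1 consonant phoneme) (phonemes so far: 1)
  'b' -> consonant phoneme (phonemes so far: 2)
  'd' -> consonant phoneme (phonemes so far: 3)
  'a' -> vowel phoneme (phonemes so far: 4)
  'ch' -> digraph (1 consonant phoneme) (phonemes so far: 5)
  'g' -> consonant phoneme (phonemes so far: 6)
Total phonemes: 6

6


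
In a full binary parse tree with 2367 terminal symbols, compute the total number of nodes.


Leaf nodes (terminals): 2367
Internal nodes = n - 1 = 2367 - 1 = 2366
Total = leaves + internal = 2367 + 2366 = 4733

4733
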